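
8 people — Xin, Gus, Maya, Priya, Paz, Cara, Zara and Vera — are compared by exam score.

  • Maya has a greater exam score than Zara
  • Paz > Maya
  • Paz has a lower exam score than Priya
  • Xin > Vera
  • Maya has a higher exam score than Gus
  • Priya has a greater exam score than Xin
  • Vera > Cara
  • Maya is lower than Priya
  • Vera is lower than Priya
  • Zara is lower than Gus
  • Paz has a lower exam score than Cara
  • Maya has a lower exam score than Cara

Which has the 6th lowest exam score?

Chaining the given pairs: Zara < Gus < Maya < Paz < Cara < Vera < Xin < Priya.
The 6th smallest is Vera.

Vera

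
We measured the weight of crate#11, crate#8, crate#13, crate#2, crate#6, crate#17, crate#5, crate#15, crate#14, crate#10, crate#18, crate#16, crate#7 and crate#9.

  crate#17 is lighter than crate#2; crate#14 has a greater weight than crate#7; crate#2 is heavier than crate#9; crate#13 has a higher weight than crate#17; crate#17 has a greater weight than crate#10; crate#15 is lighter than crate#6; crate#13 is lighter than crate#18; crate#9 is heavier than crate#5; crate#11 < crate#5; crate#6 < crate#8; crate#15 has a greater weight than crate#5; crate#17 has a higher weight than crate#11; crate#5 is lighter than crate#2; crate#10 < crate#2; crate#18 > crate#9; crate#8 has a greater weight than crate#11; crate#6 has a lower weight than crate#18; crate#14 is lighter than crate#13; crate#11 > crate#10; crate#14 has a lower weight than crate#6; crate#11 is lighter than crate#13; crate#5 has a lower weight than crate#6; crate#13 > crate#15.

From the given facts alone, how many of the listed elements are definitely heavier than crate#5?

7

Directly above crate#5: crate#9, crate#15, crate#2, crate#6.
One step further: crate#13, crate#18, crate#8 (7 so far).
Nothing else is reachable above crate#5; 7 in all.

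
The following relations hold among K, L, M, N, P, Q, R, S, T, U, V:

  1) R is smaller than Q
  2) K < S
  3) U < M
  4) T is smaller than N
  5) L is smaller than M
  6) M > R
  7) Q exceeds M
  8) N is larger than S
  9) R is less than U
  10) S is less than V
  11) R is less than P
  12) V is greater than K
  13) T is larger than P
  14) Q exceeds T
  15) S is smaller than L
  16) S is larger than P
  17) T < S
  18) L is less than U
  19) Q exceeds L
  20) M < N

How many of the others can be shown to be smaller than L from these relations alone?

Directly below L: S.
One step further: P, K, T (4 so far).
One step further: R (5 so far).
Nothing else is reachable below L; 5 in all.

5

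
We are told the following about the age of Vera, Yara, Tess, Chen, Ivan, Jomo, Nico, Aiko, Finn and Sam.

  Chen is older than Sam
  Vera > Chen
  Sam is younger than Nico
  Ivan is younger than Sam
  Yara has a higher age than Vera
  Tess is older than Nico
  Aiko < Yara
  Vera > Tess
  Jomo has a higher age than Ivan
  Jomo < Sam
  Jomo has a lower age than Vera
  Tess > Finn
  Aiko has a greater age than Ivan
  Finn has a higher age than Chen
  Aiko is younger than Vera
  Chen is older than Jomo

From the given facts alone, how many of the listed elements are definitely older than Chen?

From Chen the given relations immediately reach Finn, Vera.
From those, Tess, Yara — 4 in total.
No other element is forced above Chen by the given relations, so the count is 4.

4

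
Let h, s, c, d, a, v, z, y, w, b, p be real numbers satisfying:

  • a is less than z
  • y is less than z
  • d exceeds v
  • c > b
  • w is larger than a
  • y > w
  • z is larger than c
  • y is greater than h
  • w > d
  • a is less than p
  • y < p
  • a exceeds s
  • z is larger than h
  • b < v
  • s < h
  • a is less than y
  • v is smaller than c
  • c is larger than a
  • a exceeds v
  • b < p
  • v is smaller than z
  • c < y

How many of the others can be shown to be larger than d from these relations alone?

The elements the relations force above d are w, y, z, p — no chain reaches any other.
That is 4.

4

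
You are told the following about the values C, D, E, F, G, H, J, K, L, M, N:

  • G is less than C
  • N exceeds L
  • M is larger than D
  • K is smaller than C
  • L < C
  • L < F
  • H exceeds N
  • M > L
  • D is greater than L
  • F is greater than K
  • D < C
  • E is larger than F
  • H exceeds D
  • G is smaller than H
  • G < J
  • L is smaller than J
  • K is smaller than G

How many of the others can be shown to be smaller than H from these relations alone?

The elements the relations force below H are L, K, D, G, N — no chain reaches any other.
That is 5.

5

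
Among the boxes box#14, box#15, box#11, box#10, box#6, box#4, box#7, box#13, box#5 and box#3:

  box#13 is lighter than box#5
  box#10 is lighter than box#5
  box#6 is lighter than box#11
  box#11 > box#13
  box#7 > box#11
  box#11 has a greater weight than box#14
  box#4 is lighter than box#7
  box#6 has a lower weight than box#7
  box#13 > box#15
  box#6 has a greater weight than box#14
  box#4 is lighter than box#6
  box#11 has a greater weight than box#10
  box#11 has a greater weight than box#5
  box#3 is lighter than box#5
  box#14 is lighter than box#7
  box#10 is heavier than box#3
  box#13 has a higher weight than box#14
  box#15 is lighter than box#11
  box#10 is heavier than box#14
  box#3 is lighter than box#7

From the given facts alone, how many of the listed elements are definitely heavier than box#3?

4

Directly above box#3: box#10, box#5, box#7.
One step further: box#11 (4 so far).
Nothing else is reachable above box#3; 4 in all.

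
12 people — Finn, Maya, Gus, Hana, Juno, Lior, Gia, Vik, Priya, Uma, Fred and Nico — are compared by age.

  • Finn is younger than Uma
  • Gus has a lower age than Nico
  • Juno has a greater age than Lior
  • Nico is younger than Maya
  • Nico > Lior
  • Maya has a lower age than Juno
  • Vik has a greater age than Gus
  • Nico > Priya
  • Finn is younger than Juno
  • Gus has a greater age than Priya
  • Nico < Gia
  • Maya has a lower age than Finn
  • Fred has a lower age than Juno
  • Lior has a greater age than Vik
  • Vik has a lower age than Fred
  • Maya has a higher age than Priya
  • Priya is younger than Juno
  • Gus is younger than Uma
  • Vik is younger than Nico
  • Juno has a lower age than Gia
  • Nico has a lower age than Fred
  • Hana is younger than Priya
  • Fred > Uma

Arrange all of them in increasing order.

Hana < Priya < Gus < Vik < Lior < Nico < Maya < Finn < Uma < Fred < Juno < Gia

The consecutive links are each given: Hana < Priya; Priya < Gus; Gus < Vik; Vik < Lior; Lior < Nico; Nico < Maya; Maya < Finn; Finn < Uma; Uma < Fred; Fred < Juno; Juno < Gia.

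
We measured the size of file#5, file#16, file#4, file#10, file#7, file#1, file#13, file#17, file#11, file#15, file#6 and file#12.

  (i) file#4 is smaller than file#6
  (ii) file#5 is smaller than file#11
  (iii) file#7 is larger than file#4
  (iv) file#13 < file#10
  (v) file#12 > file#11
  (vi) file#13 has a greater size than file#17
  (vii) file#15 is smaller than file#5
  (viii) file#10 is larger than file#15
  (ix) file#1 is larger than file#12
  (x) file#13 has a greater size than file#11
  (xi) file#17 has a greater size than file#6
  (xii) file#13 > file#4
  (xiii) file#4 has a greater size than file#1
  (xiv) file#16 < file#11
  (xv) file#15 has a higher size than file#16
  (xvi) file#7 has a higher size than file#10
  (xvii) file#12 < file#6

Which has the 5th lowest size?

Chaining the given pairs: file#16 < file#15 < file#5 < file#11 < file#12 < file#1 < file#4 < file#6 < file#17 < file#13 < file#10 < file#7.
Counting 5 from the smallest end gives file#12.

file#12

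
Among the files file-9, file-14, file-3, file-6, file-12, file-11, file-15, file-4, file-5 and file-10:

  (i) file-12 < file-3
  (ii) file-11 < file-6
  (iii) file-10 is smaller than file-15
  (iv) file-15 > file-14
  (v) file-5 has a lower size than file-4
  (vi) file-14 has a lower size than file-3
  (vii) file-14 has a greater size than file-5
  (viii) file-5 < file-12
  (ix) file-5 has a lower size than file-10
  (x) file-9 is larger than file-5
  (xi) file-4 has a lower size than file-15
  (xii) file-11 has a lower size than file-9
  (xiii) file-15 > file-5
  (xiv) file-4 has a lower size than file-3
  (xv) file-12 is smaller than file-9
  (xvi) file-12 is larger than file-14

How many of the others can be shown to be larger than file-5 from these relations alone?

From file-5 the given relations immediately reach file-4, file-10, file-14, file-12, file-15, file-9.
From those, file-3 — 7 in total.
Nothing else is reachable above file-5; 7 in all.

7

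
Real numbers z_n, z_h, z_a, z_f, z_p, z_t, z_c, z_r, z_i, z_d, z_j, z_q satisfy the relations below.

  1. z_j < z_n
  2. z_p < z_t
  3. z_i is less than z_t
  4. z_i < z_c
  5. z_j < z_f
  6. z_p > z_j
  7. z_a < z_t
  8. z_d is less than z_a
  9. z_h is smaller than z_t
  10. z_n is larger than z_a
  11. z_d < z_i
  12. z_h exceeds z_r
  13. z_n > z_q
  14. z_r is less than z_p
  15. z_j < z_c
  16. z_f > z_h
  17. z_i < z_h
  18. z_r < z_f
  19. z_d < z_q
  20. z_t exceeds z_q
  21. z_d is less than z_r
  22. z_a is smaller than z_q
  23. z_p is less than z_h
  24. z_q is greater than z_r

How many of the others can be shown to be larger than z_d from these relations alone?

Directly above z_d: z_a, z_r, z_q, z_i.
One step further: z_p, z_n, z_h, z_f, z_t, z_c (10 so far).
No other element is forced above z_d by the given relations, so the count is 10.

10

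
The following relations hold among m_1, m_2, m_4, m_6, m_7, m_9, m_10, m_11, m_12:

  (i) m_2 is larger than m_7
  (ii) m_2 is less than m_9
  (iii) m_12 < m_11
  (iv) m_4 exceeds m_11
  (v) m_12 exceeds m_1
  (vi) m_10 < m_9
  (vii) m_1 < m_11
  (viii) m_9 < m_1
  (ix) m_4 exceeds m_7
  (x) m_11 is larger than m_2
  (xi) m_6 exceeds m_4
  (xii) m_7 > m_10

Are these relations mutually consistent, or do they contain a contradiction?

consistent

Every relation is compatible with m_10 < m_7 < m_2 < m_9 < m_1 < m_12 < m_11 < m_4 < m_6; the set is consistent.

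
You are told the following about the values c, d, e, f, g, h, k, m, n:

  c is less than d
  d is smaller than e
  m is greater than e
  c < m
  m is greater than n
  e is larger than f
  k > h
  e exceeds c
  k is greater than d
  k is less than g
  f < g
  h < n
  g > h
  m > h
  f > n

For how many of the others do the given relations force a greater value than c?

Directly above c: d, e, m.
One step further: k (4 so far).
One step further: g (5 so far).
No other element is forced above c by the given relations, so the count is 5.

5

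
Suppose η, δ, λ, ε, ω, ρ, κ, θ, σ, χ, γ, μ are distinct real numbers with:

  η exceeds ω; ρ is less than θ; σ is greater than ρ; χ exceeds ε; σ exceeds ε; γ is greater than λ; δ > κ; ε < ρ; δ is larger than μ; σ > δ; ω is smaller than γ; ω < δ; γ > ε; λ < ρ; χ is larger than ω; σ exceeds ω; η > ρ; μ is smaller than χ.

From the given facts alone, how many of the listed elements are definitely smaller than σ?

7

Directly below σ: ε, ω, ρ, δ.
One step further: λ, μ, κ (7 so far).
No other element is forced below σ by the given relations, so the count is 7.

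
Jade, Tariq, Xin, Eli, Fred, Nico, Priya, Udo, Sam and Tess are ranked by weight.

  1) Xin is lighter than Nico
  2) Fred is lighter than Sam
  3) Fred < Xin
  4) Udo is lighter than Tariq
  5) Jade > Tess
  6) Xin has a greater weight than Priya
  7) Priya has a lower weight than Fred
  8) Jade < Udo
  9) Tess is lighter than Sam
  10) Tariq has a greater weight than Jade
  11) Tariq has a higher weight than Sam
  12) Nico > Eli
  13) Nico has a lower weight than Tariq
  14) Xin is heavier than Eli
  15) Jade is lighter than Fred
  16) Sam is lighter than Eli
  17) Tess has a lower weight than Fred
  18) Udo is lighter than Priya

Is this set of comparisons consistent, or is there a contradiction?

consistent

The single ordering Tess < Jade < Udo < Priya < Fred < Sam < Eli < Xin < Nico < Tariq satisfies every listed relation, so no contradiction arises.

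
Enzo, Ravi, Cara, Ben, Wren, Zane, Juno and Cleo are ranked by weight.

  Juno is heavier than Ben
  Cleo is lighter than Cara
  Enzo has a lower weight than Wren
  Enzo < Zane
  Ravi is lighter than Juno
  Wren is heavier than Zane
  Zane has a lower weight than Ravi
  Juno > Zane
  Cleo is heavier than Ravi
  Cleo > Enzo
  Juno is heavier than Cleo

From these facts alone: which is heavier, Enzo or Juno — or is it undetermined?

Chaining the given relations: Enzo < Zane < Ravi < Cleo < Juno.
So Juno is heavier.

Juno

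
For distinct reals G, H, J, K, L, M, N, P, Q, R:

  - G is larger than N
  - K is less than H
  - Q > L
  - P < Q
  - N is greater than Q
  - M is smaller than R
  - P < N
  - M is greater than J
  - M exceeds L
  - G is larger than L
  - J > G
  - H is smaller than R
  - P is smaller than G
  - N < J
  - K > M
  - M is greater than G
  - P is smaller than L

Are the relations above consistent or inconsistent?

The single ordering P < L < Q < N < G < J < M < K < H < R satisfies every listed relation, so no contradiction arises.

consistent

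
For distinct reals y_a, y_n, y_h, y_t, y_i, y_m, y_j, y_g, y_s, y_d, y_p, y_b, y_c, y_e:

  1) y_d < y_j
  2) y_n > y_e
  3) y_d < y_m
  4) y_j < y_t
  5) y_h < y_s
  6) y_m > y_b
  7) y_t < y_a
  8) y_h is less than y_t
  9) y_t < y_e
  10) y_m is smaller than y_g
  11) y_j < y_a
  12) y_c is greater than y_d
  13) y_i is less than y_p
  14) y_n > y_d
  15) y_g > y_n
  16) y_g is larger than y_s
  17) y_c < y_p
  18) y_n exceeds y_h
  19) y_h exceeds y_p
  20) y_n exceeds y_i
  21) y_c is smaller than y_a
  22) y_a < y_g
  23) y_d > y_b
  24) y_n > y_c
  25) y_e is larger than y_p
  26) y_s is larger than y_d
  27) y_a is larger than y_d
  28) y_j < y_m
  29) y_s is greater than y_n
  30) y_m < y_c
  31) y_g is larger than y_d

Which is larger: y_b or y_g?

y_g

Link the given pairs in sequence: y_b < y_d; y_d < y_j; y_j < y_m; y_m < y_c; y_c < y_p; y_p < y_h; y_h < y_t; y_t < y_e; y_e < y_n; y_n < y_g.
Together: y_b < y_d < y_j < y_m < y_c < y_p < y_h < y_t < y_e < y_n < y_g.
So y_b < y_g; y_g is the larger of the two.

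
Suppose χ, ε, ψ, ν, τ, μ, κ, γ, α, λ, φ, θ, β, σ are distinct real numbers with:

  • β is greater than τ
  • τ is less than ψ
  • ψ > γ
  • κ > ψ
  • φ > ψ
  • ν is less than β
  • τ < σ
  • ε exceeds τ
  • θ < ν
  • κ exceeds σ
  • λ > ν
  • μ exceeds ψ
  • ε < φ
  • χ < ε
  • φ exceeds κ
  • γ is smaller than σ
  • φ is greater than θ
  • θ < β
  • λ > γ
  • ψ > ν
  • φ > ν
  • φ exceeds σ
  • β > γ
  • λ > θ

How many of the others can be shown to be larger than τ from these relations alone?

7

Directly above τ: ε, β, σ, ψ.
One step further: κ, μ, φ (7 so far).
Nothing else is reachable above τ; 7 in all.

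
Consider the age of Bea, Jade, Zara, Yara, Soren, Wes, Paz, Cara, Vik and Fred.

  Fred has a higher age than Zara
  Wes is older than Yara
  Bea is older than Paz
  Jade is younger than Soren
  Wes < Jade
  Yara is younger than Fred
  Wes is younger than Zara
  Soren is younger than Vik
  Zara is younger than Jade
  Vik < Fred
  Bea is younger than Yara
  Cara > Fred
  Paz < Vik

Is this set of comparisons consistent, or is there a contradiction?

The single ordering Paz < Bea < Yara < Wes < Zara < Jade < Soren < Vik < Fred < Cara satisfies every listed relation, so no contradiction arises.

consistent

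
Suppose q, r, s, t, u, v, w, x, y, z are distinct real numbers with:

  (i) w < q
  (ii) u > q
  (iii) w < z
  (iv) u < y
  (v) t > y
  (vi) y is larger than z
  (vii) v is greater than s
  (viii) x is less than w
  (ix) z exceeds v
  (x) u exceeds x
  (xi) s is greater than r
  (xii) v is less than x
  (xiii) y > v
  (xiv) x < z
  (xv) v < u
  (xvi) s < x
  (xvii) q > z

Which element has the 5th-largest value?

z

Piecing the relations together gives one ordering: r < s < v < x < w < z < q < u < y < t.
The 5th largest is z.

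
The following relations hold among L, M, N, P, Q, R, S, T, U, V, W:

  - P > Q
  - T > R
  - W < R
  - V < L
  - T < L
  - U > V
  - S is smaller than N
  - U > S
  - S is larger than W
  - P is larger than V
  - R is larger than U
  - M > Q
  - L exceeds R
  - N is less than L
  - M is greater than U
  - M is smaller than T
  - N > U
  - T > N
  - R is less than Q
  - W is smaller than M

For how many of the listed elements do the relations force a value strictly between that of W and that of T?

6

The relations place W below T. An element lies strictly between them when it is forced above W and also forced below T.
Above W: {S, U, R, Q, P, M, N, L}. Below T: {S, V, U, R, Q, M, N}.
Intersection: {S, U, R, Q, M, N} — 6.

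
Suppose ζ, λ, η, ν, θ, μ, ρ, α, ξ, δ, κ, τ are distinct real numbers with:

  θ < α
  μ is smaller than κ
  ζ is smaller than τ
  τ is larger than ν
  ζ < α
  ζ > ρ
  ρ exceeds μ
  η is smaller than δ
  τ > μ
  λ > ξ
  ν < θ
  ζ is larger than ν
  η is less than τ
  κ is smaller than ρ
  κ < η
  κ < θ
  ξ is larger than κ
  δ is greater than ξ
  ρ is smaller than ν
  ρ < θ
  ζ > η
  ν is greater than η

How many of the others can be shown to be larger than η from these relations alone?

From η the given relations immediately reach ν, δ, ζ, τ.
From those, θ, α — 6 in total.
Nothing else is reachable above η; 6 in all.

6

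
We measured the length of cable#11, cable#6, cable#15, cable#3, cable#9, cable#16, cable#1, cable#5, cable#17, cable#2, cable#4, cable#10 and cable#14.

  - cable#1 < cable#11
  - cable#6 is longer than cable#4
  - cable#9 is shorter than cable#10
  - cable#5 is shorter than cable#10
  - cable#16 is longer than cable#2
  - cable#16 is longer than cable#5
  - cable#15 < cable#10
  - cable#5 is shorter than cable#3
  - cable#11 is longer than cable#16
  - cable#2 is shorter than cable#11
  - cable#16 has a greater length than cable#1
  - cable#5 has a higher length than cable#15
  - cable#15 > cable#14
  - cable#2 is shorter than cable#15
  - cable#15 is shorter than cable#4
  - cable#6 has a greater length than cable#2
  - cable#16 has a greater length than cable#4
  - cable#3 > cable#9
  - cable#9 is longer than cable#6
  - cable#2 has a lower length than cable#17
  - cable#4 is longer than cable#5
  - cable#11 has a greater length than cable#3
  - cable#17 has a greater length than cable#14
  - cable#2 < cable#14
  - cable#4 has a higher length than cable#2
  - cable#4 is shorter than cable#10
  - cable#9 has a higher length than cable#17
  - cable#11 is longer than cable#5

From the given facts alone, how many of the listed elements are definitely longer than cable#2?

11

The elements the relations force above cable#2 are cable#14, cable#15, cable#5, cable#4, cable#16, cable#6, cable#17, cable#9, cable#3, cable#10, cable#11 — no chain reaches any other.
That is 11.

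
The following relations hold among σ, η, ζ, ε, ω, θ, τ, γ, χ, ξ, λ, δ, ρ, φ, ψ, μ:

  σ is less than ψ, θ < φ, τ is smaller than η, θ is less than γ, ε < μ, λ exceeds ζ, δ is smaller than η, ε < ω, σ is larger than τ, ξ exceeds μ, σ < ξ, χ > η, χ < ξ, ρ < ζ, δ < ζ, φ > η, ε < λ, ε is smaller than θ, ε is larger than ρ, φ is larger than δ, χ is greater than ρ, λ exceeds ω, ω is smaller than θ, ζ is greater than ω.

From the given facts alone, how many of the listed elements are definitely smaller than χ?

4

The elements the relations force below χ are τ, ρ, δ, η — no chain reaches any other.
That is 4.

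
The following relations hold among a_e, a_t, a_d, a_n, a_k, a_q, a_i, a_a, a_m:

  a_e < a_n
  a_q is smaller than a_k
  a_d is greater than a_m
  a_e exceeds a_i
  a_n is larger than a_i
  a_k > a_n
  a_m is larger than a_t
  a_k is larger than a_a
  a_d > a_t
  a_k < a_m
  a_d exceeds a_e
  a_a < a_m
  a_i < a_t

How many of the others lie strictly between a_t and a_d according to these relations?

The relations place a_t below a_d. An element lies strictly between them when it is forced above a_t and also forced below a_d.
Above a_t: {a_m}. Below a_d: {a_q, a_i, a_e, a_n, a_a, a_k, a_m}.
Intersection: {a_m} — 1.

1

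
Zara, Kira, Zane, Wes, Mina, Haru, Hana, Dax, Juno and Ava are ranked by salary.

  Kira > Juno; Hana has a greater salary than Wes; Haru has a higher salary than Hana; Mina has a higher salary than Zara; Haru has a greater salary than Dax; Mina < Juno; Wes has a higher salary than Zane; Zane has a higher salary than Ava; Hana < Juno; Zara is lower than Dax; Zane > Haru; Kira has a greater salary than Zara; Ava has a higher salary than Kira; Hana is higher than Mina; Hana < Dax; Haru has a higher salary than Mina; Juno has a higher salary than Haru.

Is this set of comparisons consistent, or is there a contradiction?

Chaining the given relations yields Hana < Dax < Haru < Juno < Kira < Ava < Zane < Wes, so Hana < Wes. But one relation states Wes < Hana. These cannot both hold.

inconsistent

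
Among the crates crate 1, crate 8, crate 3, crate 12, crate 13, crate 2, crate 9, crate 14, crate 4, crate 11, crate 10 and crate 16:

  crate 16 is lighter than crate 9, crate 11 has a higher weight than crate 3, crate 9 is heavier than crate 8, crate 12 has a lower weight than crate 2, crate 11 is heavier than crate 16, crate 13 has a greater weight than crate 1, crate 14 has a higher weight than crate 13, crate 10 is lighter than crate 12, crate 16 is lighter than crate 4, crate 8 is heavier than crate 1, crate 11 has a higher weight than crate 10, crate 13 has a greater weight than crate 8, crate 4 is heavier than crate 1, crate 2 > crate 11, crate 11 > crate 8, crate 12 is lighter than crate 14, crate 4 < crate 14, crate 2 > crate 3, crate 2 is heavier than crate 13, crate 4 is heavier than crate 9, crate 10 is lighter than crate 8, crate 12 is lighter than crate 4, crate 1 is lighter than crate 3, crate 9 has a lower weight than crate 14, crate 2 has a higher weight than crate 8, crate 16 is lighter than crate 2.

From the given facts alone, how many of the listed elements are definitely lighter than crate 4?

6

From crate 4 the given relations immediately reach crate 1, crate 16, crate 9, crate 12.
From those, crate 10, crate 8 — 6 in total.
Nothing else is reachable below crate 4; 6 in all.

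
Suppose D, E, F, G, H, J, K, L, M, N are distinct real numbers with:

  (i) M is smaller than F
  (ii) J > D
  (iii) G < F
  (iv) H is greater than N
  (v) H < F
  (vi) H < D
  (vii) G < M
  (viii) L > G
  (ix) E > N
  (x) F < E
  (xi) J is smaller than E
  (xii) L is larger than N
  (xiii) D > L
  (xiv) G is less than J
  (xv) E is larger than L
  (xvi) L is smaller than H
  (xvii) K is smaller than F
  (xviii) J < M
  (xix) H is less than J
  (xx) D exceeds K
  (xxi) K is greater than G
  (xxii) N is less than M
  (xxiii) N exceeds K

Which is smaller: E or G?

G < K < N < L < H < D < J < M < F < E, by transitivity through K, N, L, H, D, J, M, F.
So G < E; G is the smaller of the two.

G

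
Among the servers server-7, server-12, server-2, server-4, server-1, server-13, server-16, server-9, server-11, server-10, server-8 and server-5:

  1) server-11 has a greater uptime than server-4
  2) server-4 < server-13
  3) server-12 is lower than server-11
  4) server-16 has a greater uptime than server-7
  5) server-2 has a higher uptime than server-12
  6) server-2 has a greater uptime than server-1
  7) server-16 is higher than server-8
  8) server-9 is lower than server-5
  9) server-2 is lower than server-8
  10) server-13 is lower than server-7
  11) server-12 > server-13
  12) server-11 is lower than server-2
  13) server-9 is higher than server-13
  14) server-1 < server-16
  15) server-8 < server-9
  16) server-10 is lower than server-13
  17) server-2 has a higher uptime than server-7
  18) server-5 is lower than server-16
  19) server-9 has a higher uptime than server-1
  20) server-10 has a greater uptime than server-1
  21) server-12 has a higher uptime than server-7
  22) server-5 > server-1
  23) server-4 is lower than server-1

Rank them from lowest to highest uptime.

Nothing is placed below server-4, so it is least; from there server-4 < server-1; server-1 < server-10; server-10 < server-13; server-13 < server-7; server-7 < server-12; server-12 < server-11; server-11 < server-2; server-2 < server-8; server-8 < server-9; server-9 < server-5; server-5 < server-16, each given directly.

server-4 < server-1 < server-10 < server-13 < server-7 < server-12 < server-11 < server-2 < server-8 < server-9 < server-5 < server-16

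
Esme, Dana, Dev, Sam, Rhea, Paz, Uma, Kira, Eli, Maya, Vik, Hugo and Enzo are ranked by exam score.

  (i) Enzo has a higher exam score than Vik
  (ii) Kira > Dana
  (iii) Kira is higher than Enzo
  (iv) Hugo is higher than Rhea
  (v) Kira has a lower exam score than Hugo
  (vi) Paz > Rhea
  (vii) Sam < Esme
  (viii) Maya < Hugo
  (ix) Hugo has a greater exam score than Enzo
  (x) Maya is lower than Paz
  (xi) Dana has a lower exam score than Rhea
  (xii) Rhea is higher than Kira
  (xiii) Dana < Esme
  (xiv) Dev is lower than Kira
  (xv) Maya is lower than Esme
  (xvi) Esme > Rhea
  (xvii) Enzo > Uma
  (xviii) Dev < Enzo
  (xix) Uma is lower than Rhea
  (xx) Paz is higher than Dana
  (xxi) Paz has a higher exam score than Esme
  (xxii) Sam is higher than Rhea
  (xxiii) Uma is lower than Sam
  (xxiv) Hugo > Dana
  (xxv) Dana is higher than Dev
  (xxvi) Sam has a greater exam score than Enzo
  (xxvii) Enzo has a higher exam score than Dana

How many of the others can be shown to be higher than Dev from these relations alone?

The elements the relations force above Dev are Dana, Enzo, Kira, Rhea, Sam, Esme, Hugo, Paz — no chain reaches any other.
That is 8.

8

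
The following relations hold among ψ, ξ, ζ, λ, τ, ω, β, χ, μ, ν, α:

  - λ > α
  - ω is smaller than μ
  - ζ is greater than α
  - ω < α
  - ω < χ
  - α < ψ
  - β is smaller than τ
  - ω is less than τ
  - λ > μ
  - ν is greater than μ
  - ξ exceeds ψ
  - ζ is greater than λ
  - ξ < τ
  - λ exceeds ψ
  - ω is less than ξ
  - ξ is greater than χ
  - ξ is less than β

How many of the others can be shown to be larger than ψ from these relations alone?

5

The elements the relations force above ψ are ξ, β, λ, τ, ζ — no chain reaches any other.
That is 5.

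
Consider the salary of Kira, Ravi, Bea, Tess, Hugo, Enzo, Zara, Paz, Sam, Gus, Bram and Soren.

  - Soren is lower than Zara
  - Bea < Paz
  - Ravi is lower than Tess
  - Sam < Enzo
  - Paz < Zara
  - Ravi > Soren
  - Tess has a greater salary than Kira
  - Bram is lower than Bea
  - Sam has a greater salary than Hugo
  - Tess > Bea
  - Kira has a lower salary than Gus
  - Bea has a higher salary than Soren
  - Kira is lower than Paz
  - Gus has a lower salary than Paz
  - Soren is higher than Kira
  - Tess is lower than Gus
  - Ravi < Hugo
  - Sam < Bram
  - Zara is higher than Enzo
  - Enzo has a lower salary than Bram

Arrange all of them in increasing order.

Nothing is placed below Kira, so it is least; from there Kira < Soren; Soren < Ravi; Ravi < Hugo; Hugo < Sam; Sam < Enzo; Enzo < Bram; Bram < Bea; Bea < Tess; Tess < Gus; Gus < Paz; Paz < Zara, each given directly.

Kira < Soren < Ravi < Hugo < Sam < Enzo < Bram < Bea < Tess < Gus < Paz < Zara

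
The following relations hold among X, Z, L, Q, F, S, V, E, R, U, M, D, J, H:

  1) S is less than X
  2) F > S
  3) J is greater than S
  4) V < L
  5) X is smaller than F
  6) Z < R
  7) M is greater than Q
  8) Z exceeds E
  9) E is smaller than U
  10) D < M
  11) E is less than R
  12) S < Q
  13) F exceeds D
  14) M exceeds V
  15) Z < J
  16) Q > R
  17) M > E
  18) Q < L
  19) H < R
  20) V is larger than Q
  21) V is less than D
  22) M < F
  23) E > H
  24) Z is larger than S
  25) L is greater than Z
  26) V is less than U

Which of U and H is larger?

Following the relations from H: H < E < Z < R < Q < V < U.
So H < U; U is the larger of the two.

U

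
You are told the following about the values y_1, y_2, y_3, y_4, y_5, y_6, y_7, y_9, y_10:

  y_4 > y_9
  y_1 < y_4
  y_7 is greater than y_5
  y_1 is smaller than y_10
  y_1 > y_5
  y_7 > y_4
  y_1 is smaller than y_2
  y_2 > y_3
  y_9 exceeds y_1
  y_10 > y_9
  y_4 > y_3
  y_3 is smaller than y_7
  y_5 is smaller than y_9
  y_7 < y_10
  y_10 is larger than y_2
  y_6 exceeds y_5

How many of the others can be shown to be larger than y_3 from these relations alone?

Directly above y_3: y_2, y_4, y_7.
One step further: y_10 (4 so far).
No other element is forced above y_3 by the given relations, so the count is 4.

4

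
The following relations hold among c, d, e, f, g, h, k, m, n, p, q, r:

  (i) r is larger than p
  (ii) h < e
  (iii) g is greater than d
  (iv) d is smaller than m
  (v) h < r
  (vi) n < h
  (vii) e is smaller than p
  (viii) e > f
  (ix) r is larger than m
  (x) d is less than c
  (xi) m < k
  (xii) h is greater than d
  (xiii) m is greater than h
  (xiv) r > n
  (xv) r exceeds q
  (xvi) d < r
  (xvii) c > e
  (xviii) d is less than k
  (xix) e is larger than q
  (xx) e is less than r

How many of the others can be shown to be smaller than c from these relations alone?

6

Directly below c: d, e.
One step further: q, h, f (5 so far).
One step further: n (6 so far).
No other element is forced below c by the given relations, so the count is 6.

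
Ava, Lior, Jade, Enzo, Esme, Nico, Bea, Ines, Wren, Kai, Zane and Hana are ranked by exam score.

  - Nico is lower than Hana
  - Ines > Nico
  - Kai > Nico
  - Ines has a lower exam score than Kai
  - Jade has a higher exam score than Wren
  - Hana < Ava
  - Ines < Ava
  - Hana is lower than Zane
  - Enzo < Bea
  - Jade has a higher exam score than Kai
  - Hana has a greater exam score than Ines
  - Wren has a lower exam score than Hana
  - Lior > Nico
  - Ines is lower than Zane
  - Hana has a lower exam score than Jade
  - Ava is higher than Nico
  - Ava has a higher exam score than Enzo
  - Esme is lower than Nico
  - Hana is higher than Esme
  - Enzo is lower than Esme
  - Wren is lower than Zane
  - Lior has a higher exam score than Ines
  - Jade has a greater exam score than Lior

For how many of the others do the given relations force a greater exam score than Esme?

The elements the relations force above Esme are Nico, Ines, Hana, Lior, Ava, Kai, Jade, Zane — no chain reaches any other.
That is 8.

8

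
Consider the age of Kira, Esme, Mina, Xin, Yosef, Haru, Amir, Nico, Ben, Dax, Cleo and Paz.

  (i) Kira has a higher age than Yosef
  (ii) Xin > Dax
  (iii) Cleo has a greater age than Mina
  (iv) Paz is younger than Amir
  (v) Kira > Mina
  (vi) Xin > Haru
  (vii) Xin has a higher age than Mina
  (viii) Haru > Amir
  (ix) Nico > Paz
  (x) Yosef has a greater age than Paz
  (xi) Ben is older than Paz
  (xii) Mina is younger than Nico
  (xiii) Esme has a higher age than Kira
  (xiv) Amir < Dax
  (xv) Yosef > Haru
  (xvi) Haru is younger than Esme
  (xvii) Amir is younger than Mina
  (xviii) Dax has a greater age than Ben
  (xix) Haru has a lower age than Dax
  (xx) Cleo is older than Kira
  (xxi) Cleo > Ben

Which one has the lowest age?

Amir is not least since Paz < Amir; Ben is not least since Paz < Ben; Haru is not least since Amir < Haru; Yosef is not least since Haru < Yosef; Mina is not least since Amir < Mina; Kira is not least since Yosef < Kira; Dax is not least since Haru < Dax; Cleo is not least since Ben < Cleo; Xin is not least since Haru < Xin; Nico is not least since Mina < Nico; Esme is not least since Kira < Esme.
Only Paz has nothing below it, so Paz is the lowest age.

Paz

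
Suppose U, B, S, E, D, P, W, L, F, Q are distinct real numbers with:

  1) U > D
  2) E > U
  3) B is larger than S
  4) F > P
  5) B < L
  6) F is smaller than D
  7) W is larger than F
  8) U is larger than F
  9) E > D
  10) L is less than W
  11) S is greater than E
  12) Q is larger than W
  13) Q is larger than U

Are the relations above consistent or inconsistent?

consistent

Every relation is compatible with P < F < D < U < E < S < B < L < W < Q; the set is consistent.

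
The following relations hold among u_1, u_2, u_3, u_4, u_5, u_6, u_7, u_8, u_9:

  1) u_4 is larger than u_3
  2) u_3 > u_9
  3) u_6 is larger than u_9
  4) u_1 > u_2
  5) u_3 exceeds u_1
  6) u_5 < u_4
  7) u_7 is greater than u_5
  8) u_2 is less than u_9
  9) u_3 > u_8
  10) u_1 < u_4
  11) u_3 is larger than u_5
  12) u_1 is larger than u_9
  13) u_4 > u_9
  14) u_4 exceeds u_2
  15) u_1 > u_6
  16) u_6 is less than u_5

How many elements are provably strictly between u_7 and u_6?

1

The relations place u_6 below u_7. An element lies strictly between them when it is forced above u_6 and also forced below u_7.
Above u_6: {u_5, u_1, u_3, u_4}. Below u_7: {u_2, u_9, u_5}.
Intersection: {u_5} — 1.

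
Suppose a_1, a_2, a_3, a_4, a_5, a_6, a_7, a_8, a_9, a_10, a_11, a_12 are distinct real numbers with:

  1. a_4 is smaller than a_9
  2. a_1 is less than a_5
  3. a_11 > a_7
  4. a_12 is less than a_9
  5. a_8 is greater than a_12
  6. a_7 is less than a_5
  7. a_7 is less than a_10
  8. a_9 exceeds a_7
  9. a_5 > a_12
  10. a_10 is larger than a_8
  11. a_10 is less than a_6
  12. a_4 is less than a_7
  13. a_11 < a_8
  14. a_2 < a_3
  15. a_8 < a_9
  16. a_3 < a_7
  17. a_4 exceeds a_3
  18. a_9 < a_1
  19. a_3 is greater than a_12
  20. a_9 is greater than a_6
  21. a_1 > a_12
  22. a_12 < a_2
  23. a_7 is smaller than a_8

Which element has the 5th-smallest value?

a_7

Chaining the given pairs: a_12 < a_2 < a_3 < a_4 < a_7 < a_11 < a_8 < a_10 < a_6 < a_9 < a_1 < a_5.
The 5th smallest is a_7.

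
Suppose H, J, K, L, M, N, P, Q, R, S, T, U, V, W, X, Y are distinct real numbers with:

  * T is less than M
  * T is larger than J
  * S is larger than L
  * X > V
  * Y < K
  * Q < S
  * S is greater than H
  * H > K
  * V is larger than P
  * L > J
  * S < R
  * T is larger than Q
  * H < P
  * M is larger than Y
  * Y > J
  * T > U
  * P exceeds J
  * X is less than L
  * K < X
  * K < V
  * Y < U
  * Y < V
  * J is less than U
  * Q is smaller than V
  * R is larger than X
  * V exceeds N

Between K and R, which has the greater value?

R

The relevant relations are K < V; V < X; X < L; L < S; S < R.
Chaining these gives K < V < X < L < S < R.
So K < R; R is the larger of the two.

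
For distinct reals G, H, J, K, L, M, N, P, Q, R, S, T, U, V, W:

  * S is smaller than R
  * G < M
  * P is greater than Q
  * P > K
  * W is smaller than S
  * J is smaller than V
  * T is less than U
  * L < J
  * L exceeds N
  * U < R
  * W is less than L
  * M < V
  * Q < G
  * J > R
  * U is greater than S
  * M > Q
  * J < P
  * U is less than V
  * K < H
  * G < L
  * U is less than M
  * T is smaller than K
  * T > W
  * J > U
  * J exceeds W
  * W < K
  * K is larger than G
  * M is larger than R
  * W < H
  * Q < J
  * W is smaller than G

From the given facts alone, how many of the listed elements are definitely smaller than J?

9

Directly below J: W, Q, U, R, L.
One step further: T, S, G, N (9 so far).
No other element is forced below J by the given relations, so the count is 9.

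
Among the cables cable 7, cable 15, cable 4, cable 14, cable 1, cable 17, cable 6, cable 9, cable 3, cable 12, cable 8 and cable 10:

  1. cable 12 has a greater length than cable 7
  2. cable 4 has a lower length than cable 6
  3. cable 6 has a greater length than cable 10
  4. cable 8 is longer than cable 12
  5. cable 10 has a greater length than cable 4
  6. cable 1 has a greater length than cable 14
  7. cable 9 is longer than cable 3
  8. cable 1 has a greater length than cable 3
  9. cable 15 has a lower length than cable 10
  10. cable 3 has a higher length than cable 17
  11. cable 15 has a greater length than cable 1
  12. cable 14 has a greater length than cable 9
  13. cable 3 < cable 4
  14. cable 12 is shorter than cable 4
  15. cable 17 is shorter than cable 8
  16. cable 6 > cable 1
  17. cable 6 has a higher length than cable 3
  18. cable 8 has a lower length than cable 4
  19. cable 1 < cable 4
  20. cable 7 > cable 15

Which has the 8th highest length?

cable 1

The consecutive relations fix a unique order: cable 17 < cable 3 < cable 9 < cable 14 < cable 1 < cable 15 < cable 7 < cable 12 < cable 8 < cable 4 < cable 10 < cable 6.
Counting 8 from the largest end gives cable 1.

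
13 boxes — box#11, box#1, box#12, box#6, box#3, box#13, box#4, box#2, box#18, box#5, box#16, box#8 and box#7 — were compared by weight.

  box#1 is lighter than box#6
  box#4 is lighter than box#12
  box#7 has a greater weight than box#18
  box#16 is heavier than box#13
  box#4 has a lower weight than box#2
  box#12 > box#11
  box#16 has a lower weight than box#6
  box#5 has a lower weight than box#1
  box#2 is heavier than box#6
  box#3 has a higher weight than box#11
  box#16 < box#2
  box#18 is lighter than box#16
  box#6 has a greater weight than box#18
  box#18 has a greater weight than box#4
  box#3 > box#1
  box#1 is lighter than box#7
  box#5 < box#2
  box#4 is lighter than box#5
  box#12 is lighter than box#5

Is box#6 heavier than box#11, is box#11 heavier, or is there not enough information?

box#6

box#11 < box#12 < box#5 < box#1 < box#6, by transitivity through box#12, box#5, box#1.
So box#6 is heavier.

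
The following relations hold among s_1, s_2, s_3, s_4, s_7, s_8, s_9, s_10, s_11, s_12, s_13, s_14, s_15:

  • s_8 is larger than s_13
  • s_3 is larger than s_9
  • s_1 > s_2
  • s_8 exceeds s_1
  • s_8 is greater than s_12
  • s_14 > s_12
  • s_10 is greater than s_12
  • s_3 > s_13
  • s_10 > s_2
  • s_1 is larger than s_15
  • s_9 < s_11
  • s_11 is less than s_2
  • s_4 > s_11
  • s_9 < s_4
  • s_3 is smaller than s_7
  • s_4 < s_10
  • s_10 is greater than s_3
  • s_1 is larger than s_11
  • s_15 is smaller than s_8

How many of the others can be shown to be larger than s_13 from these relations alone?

From s_13 the given relations immediately reach s_3, s_8.
From those, s_7, s_10 — 4 in total.
Nothing else is reachable above s_13; 4 in all.

4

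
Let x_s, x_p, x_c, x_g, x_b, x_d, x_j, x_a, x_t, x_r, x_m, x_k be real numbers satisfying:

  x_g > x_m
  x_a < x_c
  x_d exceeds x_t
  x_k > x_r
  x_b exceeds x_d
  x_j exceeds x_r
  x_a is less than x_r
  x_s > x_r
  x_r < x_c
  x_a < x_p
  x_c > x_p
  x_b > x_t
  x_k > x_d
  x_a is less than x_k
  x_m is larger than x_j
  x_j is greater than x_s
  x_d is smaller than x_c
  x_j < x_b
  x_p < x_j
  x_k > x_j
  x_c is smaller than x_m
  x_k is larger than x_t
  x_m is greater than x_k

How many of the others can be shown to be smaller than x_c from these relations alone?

Directly below x_c: x_a, x_r, x_p, x_d.
One step further: x_t (5 so far).
No other element is forced below x_c by the given relations, so the count is 5.

5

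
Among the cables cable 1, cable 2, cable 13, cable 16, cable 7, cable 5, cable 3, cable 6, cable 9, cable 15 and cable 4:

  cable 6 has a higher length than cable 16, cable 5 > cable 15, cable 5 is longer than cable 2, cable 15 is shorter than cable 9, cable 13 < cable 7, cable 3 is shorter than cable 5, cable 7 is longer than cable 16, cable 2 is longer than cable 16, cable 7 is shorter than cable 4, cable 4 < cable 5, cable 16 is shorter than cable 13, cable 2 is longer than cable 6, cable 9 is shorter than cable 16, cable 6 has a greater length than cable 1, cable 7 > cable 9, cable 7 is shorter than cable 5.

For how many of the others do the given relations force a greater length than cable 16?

The elements the relations force above cable 16 are cable 6, cable 13, cable 7, cable 4, cable 2, cable 5 — no chain reaches any other.
That is 6.

6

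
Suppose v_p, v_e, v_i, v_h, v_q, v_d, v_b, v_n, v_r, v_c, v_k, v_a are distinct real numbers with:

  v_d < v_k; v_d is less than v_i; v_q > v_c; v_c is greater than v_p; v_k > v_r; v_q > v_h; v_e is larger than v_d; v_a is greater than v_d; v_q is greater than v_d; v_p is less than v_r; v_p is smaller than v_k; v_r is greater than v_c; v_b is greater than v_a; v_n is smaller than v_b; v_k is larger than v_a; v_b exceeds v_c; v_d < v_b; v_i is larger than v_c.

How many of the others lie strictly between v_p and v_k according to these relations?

2

Chaining upward from v_p reaches: v_c, v_i, v_r, v_q, v_b.
Chaining downward from v_k reaches: v_c, v_d, v_r, v_a.
Strictly between v_p and v_k are those in both lists: v_c, v_r — 2 elements.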